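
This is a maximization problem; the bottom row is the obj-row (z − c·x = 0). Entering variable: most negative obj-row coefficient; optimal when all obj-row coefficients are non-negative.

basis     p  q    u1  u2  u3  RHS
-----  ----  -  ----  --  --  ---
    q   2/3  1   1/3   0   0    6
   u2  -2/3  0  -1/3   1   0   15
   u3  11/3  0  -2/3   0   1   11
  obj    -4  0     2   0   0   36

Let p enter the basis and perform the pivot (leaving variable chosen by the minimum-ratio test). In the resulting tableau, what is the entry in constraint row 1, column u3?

-2/11

Ratio test on column p — row 1: 6/(2/3) = 9; row 2: entry -2/3 ≤ 0; row 3: 11/(11/3) = 3. Minimum is 3 at row 3 (u3 leaves); pivot element 11/3.
Divide row 3 by 11/3; eliminate column p from the other rows.
Row 1 update in column u3: 0 − (2/3)·(3/11) = -2/11.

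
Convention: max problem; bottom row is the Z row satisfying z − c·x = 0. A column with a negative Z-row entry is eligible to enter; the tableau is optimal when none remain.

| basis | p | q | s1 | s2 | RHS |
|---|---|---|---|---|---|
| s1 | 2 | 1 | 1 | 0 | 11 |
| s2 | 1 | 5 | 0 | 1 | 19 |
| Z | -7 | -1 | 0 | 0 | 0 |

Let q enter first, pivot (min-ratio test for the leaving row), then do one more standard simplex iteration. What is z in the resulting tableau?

31

Ratio test on column q — row 1: 11/1 = 11; row 2: 19/5 = 19/5. Minimum is 19/5 at row 2 (s2 leaves); pivot element 5.
Pivot on row 2; the Z-row RHS becomes 0 − (-1)·(19/5) = 19/5.
Next entering variable (most negative Z-row entry -34/5): p.
Ratio test on column p — row 1: (36/5)/(9/5) = 4; row 2: (19/5)/(1/5) = 19. Minimum is 4 at row 1 (s1 leaves); pivot element 9/5.
After the second pivot the Z-row RHS is 19/5 − (-34/5)·4 = 31.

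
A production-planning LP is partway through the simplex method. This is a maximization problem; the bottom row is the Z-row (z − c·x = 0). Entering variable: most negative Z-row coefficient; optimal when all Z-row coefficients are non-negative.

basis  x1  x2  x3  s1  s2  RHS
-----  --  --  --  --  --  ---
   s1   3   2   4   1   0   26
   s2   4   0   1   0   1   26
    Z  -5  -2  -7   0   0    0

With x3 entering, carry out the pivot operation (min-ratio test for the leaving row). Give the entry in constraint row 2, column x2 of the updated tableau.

-1/2

Ratio test on column x3 — row 1: 26/4 = 13/2; row 2: 26/1 = 26. Minimum is 13/2 at row 1 (s1 leaves); pivot element 4.
Divide row 1 by 4; eliminate column x3 from the other rows.
Row 2 update in column x2: 0 − 1·(1/2) = -1/2.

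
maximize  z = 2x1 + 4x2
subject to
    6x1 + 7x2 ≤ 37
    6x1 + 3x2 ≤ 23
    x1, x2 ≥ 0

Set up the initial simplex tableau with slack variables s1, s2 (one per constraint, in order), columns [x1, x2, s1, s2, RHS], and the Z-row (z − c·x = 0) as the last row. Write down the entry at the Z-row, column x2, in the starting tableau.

The Z-row carries the negated objective coefficients: the x2 entry is -4.

-4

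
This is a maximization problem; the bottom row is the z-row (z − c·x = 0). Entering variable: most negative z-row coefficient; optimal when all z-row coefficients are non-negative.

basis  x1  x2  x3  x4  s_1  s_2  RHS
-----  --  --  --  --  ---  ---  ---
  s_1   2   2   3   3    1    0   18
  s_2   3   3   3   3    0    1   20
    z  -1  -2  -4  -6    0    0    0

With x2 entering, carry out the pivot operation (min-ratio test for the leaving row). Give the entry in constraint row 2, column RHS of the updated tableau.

Ratio test on column x2 — row 1: 18/2 = 9; row 2: 20/3 = 20/3. Minimum is 20/3 at row 2 (s_2 leaves); pivot element 3.
Divide row 2 by 3; eliminate column x2 from the other rows.
In the new row 2, the RHS entry is the old entry divided by the pivot: 20/3 = 20/3.

20/3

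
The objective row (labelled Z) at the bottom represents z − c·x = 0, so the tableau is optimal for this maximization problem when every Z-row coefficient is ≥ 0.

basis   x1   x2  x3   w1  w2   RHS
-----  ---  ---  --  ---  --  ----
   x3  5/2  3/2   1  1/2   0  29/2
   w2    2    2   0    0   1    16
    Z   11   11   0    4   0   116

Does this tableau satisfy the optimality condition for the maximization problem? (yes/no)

Every Z-row coefficient is ≥ 0, so the tableau is optimal.

yes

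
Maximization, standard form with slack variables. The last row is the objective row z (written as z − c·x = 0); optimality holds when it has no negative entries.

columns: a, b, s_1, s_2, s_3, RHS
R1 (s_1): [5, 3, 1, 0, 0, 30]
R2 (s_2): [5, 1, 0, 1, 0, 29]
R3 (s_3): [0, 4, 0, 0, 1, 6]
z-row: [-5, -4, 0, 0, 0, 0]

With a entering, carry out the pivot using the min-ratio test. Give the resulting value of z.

Ratio test on column a — row 1: 30/5 = 6; row 2: 29/5 = 29/5; row 3: entry 0 ≤ 0. Minimum is 29/5 at row 2 (s_2 leaves); pivot element 5.
Pivot on row 2; the z-row RHS becomes 0 − (-5)·(29/5) = 29.

29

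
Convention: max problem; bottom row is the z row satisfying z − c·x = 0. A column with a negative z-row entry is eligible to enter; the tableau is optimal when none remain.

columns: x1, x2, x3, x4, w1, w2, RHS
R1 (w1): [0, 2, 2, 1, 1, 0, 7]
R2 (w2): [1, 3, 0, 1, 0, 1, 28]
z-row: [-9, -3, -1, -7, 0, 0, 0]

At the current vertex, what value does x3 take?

x3 is not in the basis, so in the current basic feasible solution x3 = 0.

0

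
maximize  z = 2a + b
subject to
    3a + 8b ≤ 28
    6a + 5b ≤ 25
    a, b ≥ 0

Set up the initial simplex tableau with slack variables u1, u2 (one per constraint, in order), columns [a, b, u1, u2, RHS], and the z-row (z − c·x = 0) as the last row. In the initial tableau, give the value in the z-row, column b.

-1

The z-row carries the negated objective coefficients: the b entry is -1.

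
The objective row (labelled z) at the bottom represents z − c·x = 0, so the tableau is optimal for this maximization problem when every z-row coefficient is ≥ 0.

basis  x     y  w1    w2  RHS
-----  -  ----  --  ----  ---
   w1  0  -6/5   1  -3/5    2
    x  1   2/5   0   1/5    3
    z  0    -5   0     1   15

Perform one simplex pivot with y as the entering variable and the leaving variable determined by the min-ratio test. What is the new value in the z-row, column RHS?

Ratio test on column y — row 1: entry -6/5 ≤ 0; row 2: 3/(2/5) = 15/2. Minimum is 15/2 at row 2 (x leaves); pivot element 2/5.
Divide row 2 by 2/5; eliminate column y from the other rows.
z-row update in column RHS: 15 − (-5)·(15/2) = 105/2.

105/2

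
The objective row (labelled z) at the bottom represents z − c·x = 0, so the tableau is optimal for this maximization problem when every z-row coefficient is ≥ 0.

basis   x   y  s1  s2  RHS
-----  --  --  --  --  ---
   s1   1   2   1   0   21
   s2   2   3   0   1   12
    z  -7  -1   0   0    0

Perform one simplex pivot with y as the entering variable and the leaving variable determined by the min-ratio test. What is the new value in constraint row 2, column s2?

1/3

Ratio test on column y — row 1: 21/2 = 21/2; row 2: 12/3 = 4. Minimum is 4 at row 2 (s2 leaves); pivot element 3.
Divide row 2 by 3; eliminate column y from the other rows.
In the new row 2, the s2 entry is the old entry divided by the pivot: 1/3 = 1/3.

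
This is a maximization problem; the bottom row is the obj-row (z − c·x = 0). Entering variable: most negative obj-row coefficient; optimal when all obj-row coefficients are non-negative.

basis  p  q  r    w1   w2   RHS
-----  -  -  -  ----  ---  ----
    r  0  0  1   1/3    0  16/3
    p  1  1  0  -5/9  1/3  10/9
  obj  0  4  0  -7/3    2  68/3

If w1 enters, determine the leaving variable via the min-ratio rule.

Column w1 entries and ratios — r: (16/3)/(1/3) = 16; p: -5/9 ≤ 0, skip.
Smallest ratio is 16 in the row of r, so r leaves.

r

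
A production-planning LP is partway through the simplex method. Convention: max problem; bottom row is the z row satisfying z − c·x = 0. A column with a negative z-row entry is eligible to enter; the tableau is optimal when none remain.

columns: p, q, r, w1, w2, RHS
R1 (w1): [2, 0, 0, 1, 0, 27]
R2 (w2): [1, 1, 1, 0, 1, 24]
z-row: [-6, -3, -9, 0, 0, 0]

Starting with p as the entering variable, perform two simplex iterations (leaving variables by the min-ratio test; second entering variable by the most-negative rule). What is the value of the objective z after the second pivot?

Ratio test on column p — row 1: 27/2 = 27/2; row 2: 24/1 = 24. Minimum is 27/2 at row 1 (w1 leaves); pivot element 2.
Pivot on row 1; the z-row RHS becomes 0 − (-6)·(27/2) = 81.
Next entering variable (most negative z-row entry -9): r.
Ratio test on column r — row 1: entry 0 ≤ 0; row 2: (21/2)/1 = 21/2. Minimum is 21/2 at row 2 (w2 leaves); pivot element 1.
After the second pivot the z-row RHS is 81 − (-9)·(21/2) = 351/2.

351/2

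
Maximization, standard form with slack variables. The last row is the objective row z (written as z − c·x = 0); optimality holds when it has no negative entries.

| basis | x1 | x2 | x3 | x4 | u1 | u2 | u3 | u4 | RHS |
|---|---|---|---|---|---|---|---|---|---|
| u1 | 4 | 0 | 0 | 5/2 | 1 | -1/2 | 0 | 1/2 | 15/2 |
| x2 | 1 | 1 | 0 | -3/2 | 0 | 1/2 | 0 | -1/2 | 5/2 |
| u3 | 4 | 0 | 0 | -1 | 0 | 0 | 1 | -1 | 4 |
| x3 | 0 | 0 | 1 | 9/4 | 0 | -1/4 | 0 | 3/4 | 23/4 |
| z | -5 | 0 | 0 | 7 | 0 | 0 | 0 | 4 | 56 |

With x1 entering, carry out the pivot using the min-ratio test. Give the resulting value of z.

61

Ratio test on column x1 — row 1: (15/2)/4 = 15/8; row 2: (5/2)/1 = 5/2; row 3: 4/4 = 1; row 4: entry 0 ≤ 0. Minimum is 1 at row 3 (u3 leaves); pivot element 4.
Pivot on row 3; the z-row RHS becomes 56 − (-5)·1 = 61.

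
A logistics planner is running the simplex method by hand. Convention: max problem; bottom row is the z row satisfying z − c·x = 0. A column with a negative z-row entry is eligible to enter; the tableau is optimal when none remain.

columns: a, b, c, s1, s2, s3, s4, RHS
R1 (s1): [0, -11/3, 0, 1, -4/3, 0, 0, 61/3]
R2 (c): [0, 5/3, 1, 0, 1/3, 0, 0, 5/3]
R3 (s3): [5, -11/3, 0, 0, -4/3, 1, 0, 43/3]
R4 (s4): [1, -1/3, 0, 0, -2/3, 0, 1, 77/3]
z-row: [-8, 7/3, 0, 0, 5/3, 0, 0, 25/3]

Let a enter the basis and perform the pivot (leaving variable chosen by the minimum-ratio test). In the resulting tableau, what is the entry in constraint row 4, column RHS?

Ratio test on column a — row 1: entry 0 ≤ 0; row 2: entry 0 ≤ 0; row 3: (43/3)/5 = 43/15; row 4: (77/3)/1 = 77/3. Minimum is 43/15 at row 3 (s3 leaves); pivot element 5.
Divide row 3 by 5; eliminate column a from the other rows.
Row 4 update in column RHS: 77/3 − 1·(43/15) = 114/5.

114/5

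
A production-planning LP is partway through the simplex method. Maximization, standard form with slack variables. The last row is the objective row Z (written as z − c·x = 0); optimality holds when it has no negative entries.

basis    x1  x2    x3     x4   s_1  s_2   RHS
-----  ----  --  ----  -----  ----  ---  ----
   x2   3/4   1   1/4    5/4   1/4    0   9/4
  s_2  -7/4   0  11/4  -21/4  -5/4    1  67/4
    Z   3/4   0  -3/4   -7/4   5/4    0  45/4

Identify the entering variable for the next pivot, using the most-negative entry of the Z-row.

Negative Z-row entries: x3: -3/4, x4: -7/4.
The most negative is -7/4 in column x4, so x4 enters.

x4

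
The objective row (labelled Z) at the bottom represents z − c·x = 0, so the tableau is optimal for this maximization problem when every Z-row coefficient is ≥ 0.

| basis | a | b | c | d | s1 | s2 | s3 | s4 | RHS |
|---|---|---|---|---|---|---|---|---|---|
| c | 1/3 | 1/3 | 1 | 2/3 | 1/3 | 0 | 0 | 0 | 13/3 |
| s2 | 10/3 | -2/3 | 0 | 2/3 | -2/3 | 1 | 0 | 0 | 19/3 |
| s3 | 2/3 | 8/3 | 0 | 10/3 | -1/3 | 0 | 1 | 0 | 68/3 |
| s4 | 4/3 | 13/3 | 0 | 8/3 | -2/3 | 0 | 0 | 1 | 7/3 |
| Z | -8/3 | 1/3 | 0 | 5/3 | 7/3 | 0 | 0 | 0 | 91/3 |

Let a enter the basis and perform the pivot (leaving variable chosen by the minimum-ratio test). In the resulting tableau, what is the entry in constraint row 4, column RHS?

Ratio test on column a — row 1: (13/3)/(1/3) = 13; row 2: (19/3)/(10/3) = 19/10; row 3: (68/3)/(2/3) = 34; row 4: (7/3)/(4/3) = 7/4. Minimum is 7/4 at row 4 (s4 leaves); pivot element 4/3.
Divide row 4 by 4/3; eliminate column a from the other rows.
In the new row 4, the RHS entry is the old entry divided by the pivot: (7/3)/(4/3) = 7/4.

7/4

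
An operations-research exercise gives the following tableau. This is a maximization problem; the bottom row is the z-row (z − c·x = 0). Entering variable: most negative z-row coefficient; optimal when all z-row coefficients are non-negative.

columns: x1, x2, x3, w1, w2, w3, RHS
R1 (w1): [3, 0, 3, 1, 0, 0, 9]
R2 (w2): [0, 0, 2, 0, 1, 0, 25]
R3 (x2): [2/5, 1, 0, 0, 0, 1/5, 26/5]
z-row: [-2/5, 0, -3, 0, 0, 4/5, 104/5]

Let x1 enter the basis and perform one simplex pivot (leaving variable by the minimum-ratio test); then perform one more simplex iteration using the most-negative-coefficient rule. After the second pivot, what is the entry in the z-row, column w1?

Ratio test on column x1 — row 1: 9/3 = 3; row 2: entry 0 ≤ 0; row 3: (26/5)/(2/5) = 13. Minimum is 3 at row 1 (w1 leaves); pivot element 3.
Divide row 1 by 3; eliminate column x1 from the other rows.
Second iteration: most negative z-row entry is -13/5 in column x3, so x3 enters.
Ratio test on column x3 — row 1: 3/1 = 3; row 2: 25/2 = 25/2; row 3: entry -2/5 ≤ 0. Minimum is 3 at row 1 (x1 leaves); pivot element 1.
Divide row 1 by 1; eliminate column x3 from the other rows.
After both pivots, the entry at the z-row, column w1 is 1.

1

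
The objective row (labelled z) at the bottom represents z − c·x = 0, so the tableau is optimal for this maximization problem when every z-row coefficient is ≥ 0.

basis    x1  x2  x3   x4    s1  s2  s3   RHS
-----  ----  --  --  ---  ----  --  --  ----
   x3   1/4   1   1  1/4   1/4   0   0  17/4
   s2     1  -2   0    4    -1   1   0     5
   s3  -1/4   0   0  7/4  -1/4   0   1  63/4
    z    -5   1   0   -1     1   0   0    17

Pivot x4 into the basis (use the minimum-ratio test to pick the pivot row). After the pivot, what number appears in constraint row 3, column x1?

-11/16

Ratio test on column x4 — row 1: (17/4)/(1/4) = 17; row 2: 5/4 = 5/4; row 3: (63/4)/(7/4) = 9. Minimum is 5/4 at row 2 (s2 leaves); pivot element 4.
Divide row 2 by 4; eliminate column x4 from the other rows.
Row 3 update in column x1: -1/4 − (7/4)·(1/4) = -11/16.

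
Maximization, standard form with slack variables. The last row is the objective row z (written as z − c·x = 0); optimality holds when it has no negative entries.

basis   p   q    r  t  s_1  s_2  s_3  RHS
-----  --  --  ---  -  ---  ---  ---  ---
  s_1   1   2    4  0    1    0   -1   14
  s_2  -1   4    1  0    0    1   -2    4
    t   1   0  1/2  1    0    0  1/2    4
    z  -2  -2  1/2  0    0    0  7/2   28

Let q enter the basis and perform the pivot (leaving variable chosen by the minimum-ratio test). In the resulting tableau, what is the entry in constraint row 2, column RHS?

1

Ratio test on column q — row 1: 14/2 = 7; row 2: 4/4 = 1; row 3: entry 0 ≤ 0. Minimum is 1 at row 2 (s_2 leaves); pivot element 4.
Divide row 2 by 4; eliminate column q from the other rows.
In the new row 2, the RHS entry is the old entry divided by the pivot: 4/4 = 1.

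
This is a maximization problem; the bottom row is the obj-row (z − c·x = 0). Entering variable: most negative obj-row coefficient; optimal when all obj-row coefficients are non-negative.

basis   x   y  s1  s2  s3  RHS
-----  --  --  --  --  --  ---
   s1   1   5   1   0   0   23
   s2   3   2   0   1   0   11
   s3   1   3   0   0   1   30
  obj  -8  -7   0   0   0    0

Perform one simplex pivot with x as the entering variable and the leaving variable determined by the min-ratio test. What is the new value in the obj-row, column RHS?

88/3

Ratio test on column x — row 1: 23/1 = 23; row 2: 11/3 = 11/3; row 3: 30/1 = 30. Minimum is 11/3 at row 2 (s2 leaves); pivot element 3.
Divide row 2 by 3; eliminate column x from the other rows.
obj-row update in column RHS: 0 − (-8)·(11/3) = 88/3.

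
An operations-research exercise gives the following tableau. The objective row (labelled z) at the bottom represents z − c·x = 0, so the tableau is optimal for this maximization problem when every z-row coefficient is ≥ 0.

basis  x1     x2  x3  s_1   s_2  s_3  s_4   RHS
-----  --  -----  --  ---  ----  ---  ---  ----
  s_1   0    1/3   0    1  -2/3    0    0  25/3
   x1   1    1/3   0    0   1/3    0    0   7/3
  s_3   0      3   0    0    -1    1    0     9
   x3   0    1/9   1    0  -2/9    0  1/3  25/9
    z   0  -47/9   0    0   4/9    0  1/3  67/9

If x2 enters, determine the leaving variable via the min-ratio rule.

s_3

Column x2 entries and ratios — s_1: (25/3)/(1/3) = 25; x1: (7/3)/(1/3) = 7; s_3: 9/3 = 3; x3: (25/9)/(1/9) = 25.
Smallest ratio is 3 in the row of s_3, so s_3 leaves.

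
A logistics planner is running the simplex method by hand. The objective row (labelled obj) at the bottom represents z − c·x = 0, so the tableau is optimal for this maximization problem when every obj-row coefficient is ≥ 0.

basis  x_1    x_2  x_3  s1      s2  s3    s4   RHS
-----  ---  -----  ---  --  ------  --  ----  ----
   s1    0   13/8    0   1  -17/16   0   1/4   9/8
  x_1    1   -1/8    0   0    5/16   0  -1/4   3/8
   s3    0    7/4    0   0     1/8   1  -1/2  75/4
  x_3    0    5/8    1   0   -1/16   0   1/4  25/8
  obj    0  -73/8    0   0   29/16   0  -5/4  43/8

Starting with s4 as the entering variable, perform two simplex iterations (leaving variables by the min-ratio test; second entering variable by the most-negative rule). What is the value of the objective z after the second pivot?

18

Ratio test on column s4 — row 1: (9/8)/(1/4) = 9/2; row 2: entry -1/4 ≤ 0; row 3: entry -1/2 ≤ 0; row 4: (25/8)/(1/4) = 25/2. Minimum is 9/2 at row 1 (s1 leaves); pivot element 1/4.
Pivot on row 1; the obj-row RHS becomes 43/8 − (-5/4)·(9/2) = 11.
Next entering variable (most negative obj-row entry -7/2): s2.
Ratio test on column s2 — row 1: entry -17/4 ≤ 0; row 2: entry -3/4 ≤ 0; row 3: entry -2 ≤ 0; row 4: 2/1 = 2. Minimum is 2 at row 4 (x_3 leaves); pivot element 1.
After the second pivot the obj-row RHS is 11 − (-7/2)·2 = 18.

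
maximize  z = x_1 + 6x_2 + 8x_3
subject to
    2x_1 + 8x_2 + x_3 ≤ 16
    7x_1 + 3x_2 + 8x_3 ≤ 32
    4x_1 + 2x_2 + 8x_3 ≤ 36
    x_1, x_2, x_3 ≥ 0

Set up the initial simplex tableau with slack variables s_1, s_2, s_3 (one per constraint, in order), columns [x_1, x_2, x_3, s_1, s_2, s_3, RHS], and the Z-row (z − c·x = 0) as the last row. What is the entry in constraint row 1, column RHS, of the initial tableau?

16

The RHS of constraint 1 is b_1 = 16.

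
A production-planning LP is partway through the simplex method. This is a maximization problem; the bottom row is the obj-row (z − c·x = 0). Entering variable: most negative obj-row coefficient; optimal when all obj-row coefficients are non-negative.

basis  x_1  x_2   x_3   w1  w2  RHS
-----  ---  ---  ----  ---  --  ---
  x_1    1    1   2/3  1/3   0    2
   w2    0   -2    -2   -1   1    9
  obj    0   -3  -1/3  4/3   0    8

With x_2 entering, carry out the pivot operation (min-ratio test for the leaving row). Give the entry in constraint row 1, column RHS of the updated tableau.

2

Ratio test on column x_2 — row 1: 2/1 = 2; row 2: entry -2 ≤ 0. Minimum is 2 at row 1 (x_1 leaves); pivot element 1.
Divide row 1 by 1; eliminate column x_2 from the other rows.
In the new row 1, the RHS entry is the old entry divided by the pivot: 2/1 = 2.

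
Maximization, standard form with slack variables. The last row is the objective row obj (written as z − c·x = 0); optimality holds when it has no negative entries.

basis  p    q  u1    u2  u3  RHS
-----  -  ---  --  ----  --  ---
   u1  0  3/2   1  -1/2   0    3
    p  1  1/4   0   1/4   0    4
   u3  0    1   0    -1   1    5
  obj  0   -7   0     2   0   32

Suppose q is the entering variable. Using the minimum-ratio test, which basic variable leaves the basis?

u1

Column q entries and ratios — u1: 3/(3/2) = 2; p: 4/(1/4) = 16; u3: 5/1 = 5.
Smallest ratio is 2 in the row of u1, so u1 leaves.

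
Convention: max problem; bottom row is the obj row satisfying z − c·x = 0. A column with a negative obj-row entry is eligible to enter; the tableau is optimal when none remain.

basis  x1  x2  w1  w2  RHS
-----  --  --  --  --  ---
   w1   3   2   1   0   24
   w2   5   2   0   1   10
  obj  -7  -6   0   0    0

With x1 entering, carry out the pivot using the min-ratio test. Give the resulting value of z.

14

Ratio test on column x1 — row 1: 24/3 = 8; row 2: 10/5 = 2. Minimum is 2 at row 2 (w2 leaves); pivot element 5.
Pivot on row 2; the obj-row RHS becomes 0 − (-7)·2 = 14.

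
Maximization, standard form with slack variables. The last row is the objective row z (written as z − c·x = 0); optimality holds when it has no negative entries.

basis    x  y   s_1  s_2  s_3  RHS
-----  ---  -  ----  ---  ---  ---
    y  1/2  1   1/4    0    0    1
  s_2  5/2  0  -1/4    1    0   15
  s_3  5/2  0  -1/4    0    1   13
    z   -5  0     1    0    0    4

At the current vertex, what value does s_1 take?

s_1 is not in the basis, so in the current basic feasible solution s_1 = 0.

0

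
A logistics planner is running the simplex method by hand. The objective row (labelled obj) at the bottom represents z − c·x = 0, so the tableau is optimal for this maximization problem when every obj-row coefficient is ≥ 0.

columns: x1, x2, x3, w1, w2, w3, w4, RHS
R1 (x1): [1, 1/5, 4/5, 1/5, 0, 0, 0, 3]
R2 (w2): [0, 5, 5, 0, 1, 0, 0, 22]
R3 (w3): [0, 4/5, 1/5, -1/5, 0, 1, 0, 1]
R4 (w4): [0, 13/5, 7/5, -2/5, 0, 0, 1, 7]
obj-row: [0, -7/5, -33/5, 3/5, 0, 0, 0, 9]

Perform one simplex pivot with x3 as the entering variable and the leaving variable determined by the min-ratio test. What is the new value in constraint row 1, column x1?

Ratio test on column x3 — row 1: 3/(4/5) = 15/4; row 2: 22/5 = 22/5; row 3: 1/(1/5) = 5; row 4: 7/(7/5) = 5. Minimum is 15/4 at row 1 (x1 leaves); pivot element 4/5.
Divide row 1 by 4/5; eliminate column x3 from the other rows.
In the new row 1, the x1 entry is the old entry divided by the pivot: 1/(4/5) = 5/4.

5/4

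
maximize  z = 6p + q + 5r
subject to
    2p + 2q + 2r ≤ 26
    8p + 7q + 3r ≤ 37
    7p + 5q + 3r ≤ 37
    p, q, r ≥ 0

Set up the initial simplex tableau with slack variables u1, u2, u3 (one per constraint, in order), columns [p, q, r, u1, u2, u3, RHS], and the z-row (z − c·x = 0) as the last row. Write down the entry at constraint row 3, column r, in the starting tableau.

Constraint 3 has coefficient 3 on r.

3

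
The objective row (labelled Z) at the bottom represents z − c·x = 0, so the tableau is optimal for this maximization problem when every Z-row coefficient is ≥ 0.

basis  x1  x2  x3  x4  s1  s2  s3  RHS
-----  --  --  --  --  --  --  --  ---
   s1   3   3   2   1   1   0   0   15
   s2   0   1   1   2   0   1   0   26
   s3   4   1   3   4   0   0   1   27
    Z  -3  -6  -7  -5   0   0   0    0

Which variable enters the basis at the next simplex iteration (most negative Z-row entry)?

x3

Negative Z-row entries: x1: -3, x2: -6, x3: -7, x4: -5.
The most negative is -7 in column x3, so x3 enters.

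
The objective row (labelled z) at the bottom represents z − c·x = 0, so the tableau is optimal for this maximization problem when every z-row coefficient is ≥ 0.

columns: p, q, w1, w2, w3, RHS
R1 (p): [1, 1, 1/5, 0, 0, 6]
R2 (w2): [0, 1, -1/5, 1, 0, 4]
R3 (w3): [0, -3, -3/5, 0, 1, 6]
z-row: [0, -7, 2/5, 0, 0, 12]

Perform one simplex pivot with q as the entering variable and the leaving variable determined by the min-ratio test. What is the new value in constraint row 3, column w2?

Ratio test on column q — row 1: 6/1 = 6; row 2: 4/1 = 4; row 3: entry -3 ≤ 0. Minimum is 4 at row 2 (w2 leaves); pivot element 1.
Divide row 2 by 1; eliminate column q from the other rows.
Row 3 update in column w2: 0 − (-3)·1 = 3.

3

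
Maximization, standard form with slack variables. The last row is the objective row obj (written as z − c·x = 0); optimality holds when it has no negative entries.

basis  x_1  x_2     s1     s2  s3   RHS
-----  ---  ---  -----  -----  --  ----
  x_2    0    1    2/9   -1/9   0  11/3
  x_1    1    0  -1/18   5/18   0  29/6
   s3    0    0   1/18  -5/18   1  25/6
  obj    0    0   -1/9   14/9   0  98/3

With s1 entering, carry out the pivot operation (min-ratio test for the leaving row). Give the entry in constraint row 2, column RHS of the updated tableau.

23/4

Ratio test on column s1 — row 1: (11/3)/(2/9) = 33/2; row 2: entry -1/18 ≤ 0; row 3: (25/6)/(1/18) = 75. Minimum is 33/2 at row 1 (x_2 leaves); pivot element 2/9.
Divide row 1 by 2/9; eliminate column s1 from the other rows.
Row 2 update in column RHS: 29/6 − (-1/18)·(33/2) = 23/4.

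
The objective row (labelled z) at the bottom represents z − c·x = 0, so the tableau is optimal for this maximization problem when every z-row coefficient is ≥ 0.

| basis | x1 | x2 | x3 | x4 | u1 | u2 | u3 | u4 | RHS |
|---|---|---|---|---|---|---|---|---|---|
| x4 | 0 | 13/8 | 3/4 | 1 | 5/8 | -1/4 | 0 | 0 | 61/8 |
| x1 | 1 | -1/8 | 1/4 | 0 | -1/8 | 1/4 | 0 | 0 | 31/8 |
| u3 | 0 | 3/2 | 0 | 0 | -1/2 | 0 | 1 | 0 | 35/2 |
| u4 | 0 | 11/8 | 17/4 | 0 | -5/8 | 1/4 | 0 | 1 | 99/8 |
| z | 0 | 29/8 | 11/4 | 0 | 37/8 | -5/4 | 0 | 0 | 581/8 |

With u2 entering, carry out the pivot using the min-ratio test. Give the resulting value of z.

92

Ratio test on column u2 — row 1: entry -1/4 ≤ 0; row 2: (31/8)/(1/4) = 31/2; row 3: entry 0 ≤ 0; row 4: (99/8)/(1/4) = 99/2. Minimum is 31/2 at row 2 (x1 leaves); pivot element 1/4.
Pivot on row 2; the z-row RHS becomes 581/8 − (-5/4)·(31/2) = 92.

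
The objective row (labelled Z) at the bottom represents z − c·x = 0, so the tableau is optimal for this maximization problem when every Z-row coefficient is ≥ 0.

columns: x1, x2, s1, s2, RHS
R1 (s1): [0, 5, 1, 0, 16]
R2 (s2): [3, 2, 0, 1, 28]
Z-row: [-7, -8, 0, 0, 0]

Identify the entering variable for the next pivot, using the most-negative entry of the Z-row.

x2

Negative Z-row entries: x1: -7, x2: -8.
The most negative is -8 in column x2, so x2 enters.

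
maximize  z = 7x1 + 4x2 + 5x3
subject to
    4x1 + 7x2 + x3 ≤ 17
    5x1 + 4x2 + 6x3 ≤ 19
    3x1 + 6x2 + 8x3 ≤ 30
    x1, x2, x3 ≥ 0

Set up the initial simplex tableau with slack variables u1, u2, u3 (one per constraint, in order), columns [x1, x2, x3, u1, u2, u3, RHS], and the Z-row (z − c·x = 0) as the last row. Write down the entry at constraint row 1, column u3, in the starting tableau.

0

Slack u3 belongs to constraint 3; its column is the unit vector e_3, so the entry in row 1 is 0.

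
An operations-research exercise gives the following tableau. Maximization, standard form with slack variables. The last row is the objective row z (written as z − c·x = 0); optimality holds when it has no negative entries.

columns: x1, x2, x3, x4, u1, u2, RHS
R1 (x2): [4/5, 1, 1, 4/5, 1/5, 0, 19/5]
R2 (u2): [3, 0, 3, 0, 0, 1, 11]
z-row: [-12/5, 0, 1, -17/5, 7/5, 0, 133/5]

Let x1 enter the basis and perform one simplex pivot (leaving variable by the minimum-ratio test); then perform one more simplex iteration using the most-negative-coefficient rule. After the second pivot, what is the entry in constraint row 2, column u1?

Ratio test on column x1 — row 1: (19/5)/(4/5) = 19/4; row 2: 11/3 = 11/3. Minimum is 11/3 at row 2 (u2 leaves); pivot element 3.
Divide row 2 by 3; eliminate column x1 from the other rows.
Second iteration: most negative z-row entry is -17/5 in column x4, so x4 enters.
Ratio test on column x4 — row 1: (13/15)/(4/5) = 13/12; row 2: entry 0 ≤ 0. Minimum is 13/12 at row 1 (x2 leaves); pivot element 4/5.
Divide row 1 by 4/5; eliminate column x4 from the other rows.
After both pivots, the entry at constraint row 2, column u1 is 0.

0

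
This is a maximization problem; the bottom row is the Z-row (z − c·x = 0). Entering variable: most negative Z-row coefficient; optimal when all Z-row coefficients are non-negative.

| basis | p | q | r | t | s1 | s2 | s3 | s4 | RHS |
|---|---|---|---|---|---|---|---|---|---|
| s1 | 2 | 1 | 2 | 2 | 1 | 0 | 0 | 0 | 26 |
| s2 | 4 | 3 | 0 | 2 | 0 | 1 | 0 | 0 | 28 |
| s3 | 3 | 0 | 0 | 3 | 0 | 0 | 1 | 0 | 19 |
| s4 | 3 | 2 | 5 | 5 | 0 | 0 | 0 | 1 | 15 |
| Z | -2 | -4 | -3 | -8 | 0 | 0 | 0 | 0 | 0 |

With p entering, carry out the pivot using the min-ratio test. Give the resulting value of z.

Ratio test on column p — row 1: 26/2 = 13; row 2: 28/4 = 7; row 3: 19/3 = 19/3; row 4: 15/3 = 5. Minimum is 5 at row 4 (s4 leaves); pivot element 3.
Pivot on row 4; the Z-row RHS becomes 0 − (-2)·5 = 10.

10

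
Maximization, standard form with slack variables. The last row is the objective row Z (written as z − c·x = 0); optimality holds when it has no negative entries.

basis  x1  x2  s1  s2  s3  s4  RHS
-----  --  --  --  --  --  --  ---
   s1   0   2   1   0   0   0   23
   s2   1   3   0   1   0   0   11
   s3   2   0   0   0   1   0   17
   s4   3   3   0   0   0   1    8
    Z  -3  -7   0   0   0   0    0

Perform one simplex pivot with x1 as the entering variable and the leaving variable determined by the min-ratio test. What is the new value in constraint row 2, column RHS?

Ratio test on column x1 — row 1: entry 0 ≤ 0; row 2: 11/1 = 11; row 3: 17/2 = 17/2; row 4: 8/3 = 8/3. Minimum is 8/3 at row 4 (s4 leaves); pivot element 3.
Divide row 4 by 3; eliminate column x1 from the other rows.
Row 2 update in column RHS: 11 − 1·(8/3) = 25/3.

25/3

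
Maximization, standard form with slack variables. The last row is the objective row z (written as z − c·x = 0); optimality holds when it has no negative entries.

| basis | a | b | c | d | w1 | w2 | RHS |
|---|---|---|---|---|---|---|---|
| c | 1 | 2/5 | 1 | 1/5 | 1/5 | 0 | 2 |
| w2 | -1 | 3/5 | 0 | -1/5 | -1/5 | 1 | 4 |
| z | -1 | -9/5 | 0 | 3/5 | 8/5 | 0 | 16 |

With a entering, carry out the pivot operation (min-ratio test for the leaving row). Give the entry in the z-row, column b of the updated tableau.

-7/5

Ratio test on column a — row 1: 2/1 = 2; row 2: entry -1 ≤ 0. Minimum is 2 at row 1 (c leaves); pivot element 1.
Divide row 1 by 1; eliminate column a from the other rows.
z-row update in column b: -9/5 − (-1)·(2/5) = -7/5.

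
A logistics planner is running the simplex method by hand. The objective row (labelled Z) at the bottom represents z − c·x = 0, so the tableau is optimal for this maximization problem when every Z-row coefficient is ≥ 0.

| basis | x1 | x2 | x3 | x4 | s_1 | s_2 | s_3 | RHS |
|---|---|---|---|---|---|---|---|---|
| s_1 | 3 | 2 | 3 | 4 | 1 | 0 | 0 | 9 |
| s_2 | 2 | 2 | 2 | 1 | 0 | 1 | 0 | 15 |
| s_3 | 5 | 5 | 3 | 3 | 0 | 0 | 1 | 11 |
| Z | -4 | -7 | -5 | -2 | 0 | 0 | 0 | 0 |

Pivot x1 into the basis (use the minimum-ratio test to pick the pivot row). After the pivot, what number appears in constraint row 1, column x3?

6/5

Ratio test on column x1 — row 1: 9/3 = 3; row 2: 15/2 = 15/2; row 3: 11/5 = 11/5. Minimum is 11/5 at row 3 (s_3 leaves); pivot element 5.
Divide row 3 by 5; eliminate column x1 from the other rows.
Row 1 update in column x3: 3 − 3·(3/5) = 6/5.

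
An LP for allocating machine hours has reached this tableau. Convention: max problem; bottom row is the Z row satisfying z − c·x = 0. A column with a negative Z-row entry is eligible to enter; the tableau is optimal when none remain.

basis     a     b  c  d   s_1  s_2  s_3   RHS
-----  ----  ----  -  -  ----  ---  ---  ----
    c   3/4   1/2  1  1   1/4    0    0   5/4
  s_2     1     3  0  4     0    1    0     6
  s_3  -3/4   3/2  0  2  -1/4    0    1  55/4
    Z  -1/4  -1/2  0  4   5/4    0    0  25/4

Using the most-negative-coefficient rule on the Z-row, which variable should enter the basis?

b

Negative Z-row entries: a: -1/4, b: -1/2.
The most negative is -1/2 in column b, so b enters.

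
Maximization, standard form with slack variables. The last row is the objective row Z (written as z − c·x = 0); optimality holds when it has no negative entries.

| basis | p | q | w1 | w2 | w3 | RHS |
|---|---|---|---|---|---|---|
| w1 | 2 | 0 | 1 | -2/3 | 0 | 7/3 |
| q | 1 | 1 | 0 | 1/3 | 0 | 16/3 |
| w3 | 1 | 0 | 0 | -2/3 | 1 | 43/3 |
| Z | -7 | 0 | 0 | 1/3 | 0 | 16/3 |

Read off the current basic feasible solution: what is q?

16/3

q is basic (row 2); its value is the RHS of that row, 16/3.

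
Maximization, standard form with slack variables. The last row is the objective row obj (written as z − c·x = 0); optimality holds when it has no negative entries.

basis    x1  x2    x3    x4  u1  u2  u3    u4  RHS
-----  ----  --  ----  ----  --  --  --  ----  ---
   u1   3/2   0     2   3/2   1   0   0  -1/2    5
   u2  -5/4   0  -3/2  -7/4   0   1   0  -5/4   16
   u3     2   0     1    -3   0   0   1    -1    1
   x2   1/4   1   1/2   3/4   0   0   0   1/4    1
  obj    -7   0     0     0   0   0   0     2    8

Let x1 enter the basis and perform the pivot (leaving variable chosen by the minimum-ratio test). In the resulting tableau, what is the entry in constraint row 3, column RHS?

Ratio test on column x1 — row 1: 5/(3/2) = 10/3; row 2: entry -5/4 ≤ 0; row 3: 1/2 = 1/2; row 4: 1/(1/4) = 4. Minimum is 1/2 at row 3 (u3 leaves); pivot element 2.
Divide row 3 by 2; eliminate column x1 from the other rows.
In the new row 3, the RHS entry is the old entry divided by the pivot: 1/2 = 1/2.

1/2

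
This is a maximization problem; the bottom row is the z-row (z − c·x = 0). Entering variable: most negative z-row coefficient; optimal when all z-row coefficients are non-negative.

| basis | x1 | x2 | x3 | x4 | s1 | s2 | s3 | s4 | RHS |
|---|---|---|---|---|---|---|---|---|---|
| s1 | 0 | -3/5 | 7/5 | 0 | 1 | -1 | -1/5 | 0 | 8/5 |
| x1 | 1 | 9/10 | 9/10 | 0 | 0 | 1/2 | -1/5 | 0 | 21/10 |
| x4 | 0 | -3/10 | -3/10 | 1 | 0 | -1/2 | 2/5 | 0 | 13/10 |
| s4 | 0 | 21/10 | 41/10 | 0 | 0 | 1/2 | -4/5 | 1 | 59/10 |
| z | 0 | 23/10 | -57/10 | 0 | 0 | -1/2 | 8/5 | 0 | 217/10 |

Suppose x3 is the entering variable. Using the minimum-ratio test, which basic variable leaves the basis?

Column x3 entries and ratios — s1: (8/5)/(7/5) = 8/7; x1: (21/10)/(9/10) = 7/3; x4: -3/10 ≤ 0, skip; s4: (59/10)/(41/10) = 59/41.
Smallest ratio is 8/7 in the row of s1, so s1 leaves.

s1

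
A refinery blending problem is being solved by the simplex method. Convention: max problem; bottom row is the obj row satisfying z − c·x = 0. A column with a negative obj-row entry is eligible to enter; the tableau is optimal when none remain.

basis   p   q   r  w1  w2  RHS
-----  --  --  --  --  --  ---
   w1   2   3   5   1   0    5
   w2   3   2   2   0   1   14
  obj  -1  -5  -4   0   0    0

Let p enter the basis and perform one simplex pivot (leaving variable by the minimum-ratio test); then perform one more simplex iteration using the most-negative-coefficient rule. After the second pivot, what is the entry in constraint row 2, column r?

-4/3

Ratio test on column p — row 1: 5/2 = 5/2; row 2: 14/3 = 14/3. Minimum is 5/2 at row 1 (w1 leaves); pivot element 2.
Divide row 1 by 2; eliminate column p from the other rows.
Second iteration: most negative obj-row entry is -7/2 in column q, so q enters.
Ratio test on column q — row 1: (5/2)/(3/2) = 5/3; row 2: entry -5/2 ≤ 0. Minimum is 5/3 at row 1 (p leaves); pivot element 3/2.
Divide row 1 by 3/2; eliminate column q from the other rows.
After both pivots, the entry at constraint row 2, column r is -4/3.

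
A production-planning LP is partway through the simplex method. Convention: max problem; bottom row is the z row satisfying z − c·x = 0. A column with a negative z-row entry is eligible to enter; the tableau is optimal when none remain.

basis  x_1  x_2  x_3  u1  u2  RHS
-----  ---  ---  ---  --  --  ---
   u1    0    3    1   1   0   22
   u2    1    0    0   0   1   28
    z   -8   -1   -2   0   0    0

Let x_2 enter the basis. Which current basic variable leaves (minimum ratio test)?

Column x_2 entries and ratios — u1: 22/3 = 22/3; u2: 0 ≤ 0, skip.
Smallest ratio is 22/3 in the row of u1, so u1 leaves.

u1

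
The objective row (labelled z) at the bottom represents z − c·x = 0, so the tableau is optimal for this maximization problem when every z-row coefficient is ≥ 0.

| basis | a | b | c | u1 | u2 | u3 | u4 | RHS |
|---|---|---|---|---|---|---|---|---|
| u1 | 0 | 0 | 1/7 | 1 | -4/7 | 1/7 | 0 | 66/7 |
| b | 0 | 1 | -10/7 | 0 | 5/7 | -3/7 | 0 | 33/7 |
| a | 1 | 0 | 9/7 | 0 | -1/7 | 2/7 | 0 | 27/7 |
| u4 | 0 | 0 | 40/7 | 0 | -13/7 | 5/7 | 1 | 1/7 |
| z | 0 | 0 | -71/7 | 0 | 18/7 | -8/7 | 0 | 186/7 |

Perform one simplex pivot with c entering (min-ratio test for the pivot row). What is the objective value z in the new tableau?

Ratio test on column c — row 1: (66/7)/(1/7) = 66; row 2: entry -10/7 ≤ 0; row 3: (27/7)/(9/7) = 3; row 4: (1/7)/(40/7) = 1/40. Minimum is 1/40 at row 4 (u4 leaves); pivot element 40/7.
Pivot on row 4; the z-row RHS becomes 186/7 − (-71/7)·(1/40) = 1073/40.

1073/40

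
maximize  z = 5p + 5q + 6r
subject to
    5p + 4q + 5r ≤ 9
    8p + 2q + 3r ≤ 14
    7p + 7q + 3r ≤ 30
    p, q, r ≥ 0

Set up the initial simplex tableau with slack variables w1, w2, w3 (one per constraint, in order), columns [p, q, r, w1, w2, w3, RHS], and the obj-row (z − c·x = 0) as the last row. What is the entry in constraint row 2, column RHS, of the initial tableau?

14

The RHS of constraint 2 is b_2 = 14.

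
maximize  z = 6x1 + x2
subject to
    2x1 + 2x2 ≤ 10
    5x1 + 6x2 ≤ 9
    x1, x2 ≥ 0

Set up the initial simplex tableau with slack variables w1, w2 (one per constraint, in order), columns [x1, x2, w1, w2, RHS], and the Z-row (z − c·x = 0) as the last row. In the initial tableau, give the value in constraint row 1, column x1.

Constraint 1 has coefficient 2 on x1.

2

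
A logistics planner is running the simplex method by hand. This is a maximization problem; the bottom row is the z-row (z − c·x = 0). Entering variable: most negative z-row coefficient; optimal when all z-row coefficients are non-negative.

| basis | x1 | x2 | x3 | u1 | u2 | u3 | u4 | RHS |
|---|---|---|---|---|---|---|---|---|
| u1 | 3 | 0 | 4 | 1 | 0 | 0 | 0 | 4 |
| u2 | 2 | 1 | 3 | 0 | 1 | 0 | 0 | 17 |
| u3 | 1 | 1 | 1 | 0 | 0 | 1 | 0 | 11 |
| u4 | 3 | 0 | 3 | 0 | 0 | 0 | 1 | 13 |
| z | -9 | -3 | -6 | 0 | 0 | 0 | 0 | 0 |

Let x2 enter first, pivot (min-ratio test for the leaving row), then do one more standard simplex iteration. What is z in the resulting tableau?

41

Ratio test on column x2 — row 1: entry 0 ≤ 0; row 2: 17/1 = 17; row 3: 11/1 = 11; row 4: entry 0 ≤ 0. Minimum is 11 at row 3 (u3 leaves); pivot element 1.
Pivot on row 3; the z-row RHS becomes 0 − (-3)·11 = 33.
Next entering variable (most negative z-row entry -6): x1.
Ratio test on column x1 — row 1: 4/3 = 4/3; row 2: 6/1 = 6; row 3: 11/1 = 11; row 4: 13/3 = 13/3. Minimum is 4/3 at row 1 (u1 leaves); pivot element 3.
After the second pivot the z-row RHS is 33 − (-6)·(4/3) = 41.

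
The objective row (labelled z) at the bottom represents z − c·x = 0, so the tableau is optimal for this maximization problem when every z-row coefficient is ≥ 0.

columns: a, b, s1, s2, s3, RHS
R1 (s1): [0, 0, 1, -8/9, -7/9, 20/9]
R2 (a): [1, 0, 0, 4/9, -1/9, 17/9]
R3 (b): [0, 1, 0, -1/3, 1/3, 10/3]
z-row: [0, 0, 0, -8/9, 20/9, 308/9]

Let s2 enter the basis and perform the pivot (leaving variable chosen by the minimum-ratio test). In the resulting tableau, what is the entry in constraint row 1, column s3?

-1

Ratio test on column s2 — row 1: entry -8/9 ≤ 0; row 2: (17/9)/(4/9) = 17/4; row 3: entry -1/3 ≤ 0. Minimum is 17/4 at row 2 (a leaves); pivot element 4/9.
Divide row 2 by 4/9; eliminate column s2 from the other rows.
Row 1 update in column s3: -7/9 − (-8/9)·(-1/4) = -1.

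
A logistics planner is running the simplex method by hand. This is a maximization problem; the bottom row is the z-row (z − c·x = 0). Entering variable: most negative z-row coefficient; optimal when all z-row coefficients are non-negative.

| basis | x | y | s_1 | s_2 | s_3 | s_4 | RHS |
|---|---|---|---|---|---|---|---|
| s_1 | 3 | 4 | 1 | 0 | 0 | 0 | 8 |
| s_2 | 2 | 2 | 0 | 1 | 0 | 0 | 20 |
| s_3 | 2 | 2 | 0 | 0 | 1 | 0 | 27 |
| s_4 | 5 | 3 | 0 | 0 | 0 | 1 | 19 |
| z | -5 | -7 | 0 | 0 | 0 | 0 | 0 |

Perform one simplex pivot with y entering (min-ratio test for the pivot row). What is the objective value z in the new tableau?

Ratio test on column y — row 1: 8/4 = 2; row 2: 20/2 = 10; row 3: 27/2 = 27/2; row 4: 19/3 = 19/3. Minimum is 2 at row 1 (s_1 leaves); pivot element 4.
Pivot on row 1; the z-row RHS becomes 0 − (-7)·2 = 14.

14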